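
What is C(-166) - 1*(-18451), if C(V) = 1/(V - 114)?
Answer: 5166279/280 ≈ 18451.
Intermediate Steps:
C(V) = 1/(-114 + V)
C(-166) - 1*(-18451) = 1/(-114 - 166) - 1*(-18451) = 1/(-280) + 18451 = -1/280 + 18451 = 5166279/280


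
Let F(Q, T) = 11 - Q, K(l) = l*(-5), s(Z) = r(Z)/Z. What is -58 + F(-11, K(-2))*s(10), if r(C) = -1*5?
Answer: -69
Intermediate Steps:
r(C) = -5
s(Z) = -5/Z
K(l) = -5*l
-58 + F(-11, K(-2))*s(10) = -58 + (11 - 1*(-11))*(-5/10) = -58 + (11 + 11)*(-5*⅒) = -58 + 22*(-½) = -58 - 11 = -69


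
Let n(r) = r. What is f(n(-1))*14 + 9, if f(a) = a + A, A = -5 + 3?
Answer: -33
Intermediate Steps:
A = -2
f(a) = -2 + a (f(a) = a - 2 = -2 + a)
f(n(-1))*14 + 9 = (-2 - 1)*14 + 9 = -3*14 + 9 = -42 + 9 = -33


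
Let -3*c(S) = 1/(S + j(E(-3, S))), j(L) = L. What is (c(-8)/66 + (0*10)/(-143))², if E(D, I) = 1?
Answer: 1/1920996 ≈ 5.2056e-7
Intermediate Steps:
c(S) = -1/(3*(1 + S)) (c(S) = -1/(3*(S + 1)) = -1/(3*(1 + S)))
(c(-8)/66 + (0*10)/(-143))² = (-1/(3 + 3*(-8))/66 + (0*10)/(-143))² = (-1/(3 - 24)*(1/66) + 0*(-1/143))² = (-1/(-21)*(1/66) + 0)² = (-1*(-1/21)*(1/66) + 0)² = ((1/21)*(1/66) + 0)² = (1/1386 + 0)² = (1/1386)² = 1/1920996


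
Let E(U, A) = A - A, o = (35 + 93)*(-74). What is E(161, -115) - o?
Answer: 9472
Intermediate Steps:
o = -9472 (o = 128*(-74) = -9472)
E(U, A) = 0
E(161, -115) - o = 0 - 1*(-9472) = 0 + 9472 = 9472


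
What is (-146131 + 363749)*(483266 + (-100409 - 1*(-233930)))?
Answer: 134223953366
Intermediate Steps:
(-146131 + 363749)*(483266 + (-100409 - 1*(-233930))) = 217618*(483266 + (-100409 + 233930)) = 217618*(483266 + 133521) = 217618*616787 = 134223953366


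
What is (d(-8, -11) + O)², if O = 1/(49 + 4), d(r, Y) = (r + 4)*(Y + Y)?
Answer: 21762225/2809 ≈ 7747.3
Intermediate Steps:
d(r, Y) = 2*Y*(4 + r) (d(r, Y) = (4 + r)*(2*Y) = 2*Y*(4 + r))
O = 1/53 ≈ 0.018868
(d(-8, -11) + O)² = (2*(-11)*(4 - 8) + 1/53)² = (2*(-11)*(-4) + 1/53)² = (88 + 1/53)² = (4665/53)² = 21762225/2809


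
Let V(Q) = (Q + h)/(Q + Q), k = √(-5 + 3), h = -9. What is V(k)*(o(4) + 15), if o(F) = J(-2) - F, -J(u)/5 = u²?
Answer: -9/2 - 81*I*√2/4 ≈ -4.5 - 28.638*I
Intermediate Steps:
k = I*√2 (k = √(-2) = I*√2 ≈ 1.4142*I)
V(Q) = (-9 + Q)/(2*Q) (V(Q) = (Q - 9)/(Q + Q) = (-9 + Q)/((2*Q)) = (-9 + Q)*(1/(2*Q)) = (-9 + Q)/(2*Q))
J(u) = -5*u²
o(F) = -20 - F (o(F) = -5*(-2)² - F = -5*4 - F = -20 - F)
V(k)*(o(4) + 15) = ((-9 + I*√2)/(2*((I*√2))))*((-20 - 1*4) + 15) = ((-I*√2/2)*(-9 + I*√2)/2)*((-20 - 4) + 15) = (-I*√2*(-9 + I*√2)/4)*(-24 + 15) = -I*√2*(-9 + I*√2)/4*(-9) = 9*I*√2*(-9 + I*√2)/4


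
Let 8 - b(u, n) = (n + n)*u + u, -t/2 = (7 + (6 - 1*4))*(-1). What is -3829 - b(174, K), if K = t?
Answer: 2601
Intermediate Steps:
t = 18 (t = -2*(7 + (6 - 1*4))*(-1) = -2*(7 + (6 - 4))*(-1) = -2*(7 + 2)*(-1) = -18*(-1) = -2*(-9) = 18)
K = 18
b(u, n) = 8 - u - 2*n*u (b(u, n) = 8 - ((n + n)*u + u) = 8 - ((2*n)*u + u) = 8 - (2*n*u + u) = 8 - (u + 2*n*u) = 8 + (-u - 2*n*u) = 8 - u - 2*n*u)
-3829 - b(174, K) = -3829 - (8 - 1*174 - 2*18*174) = -3829 - (8 - 174 - 6264) = -3829 - 1*(-6430) = -3829 + 6430 = 2601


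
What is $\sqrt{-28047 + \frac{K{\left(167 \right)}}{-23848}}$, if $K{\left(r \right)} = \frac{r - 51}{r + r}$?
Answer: $\frac{i \sqrt{27803745234207635}}{995654} \approx 167.47 i$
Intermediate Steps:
$K{\left(r \right)} = \frac{-51 + r}{2 r}$
$\sqrt{-28047 + \frac{K{\left(167 \right)}}{-23848}} = \sqrt{-28047 + \frac{\frac{1}{2} \cdot \frac{1}{167} \left(-51 + 167\right)}{-23848}} = \sqrt{-28047 + \frac{1}{2} \cdot \frac{1}{167} \cdot 116 \left(- \frac{1}{23848}\right)} = \sqrt{-28047 + \frac{58}{167} \left(- \frac{1}{23848}\right)} = \sqrt{-28047 - \frac{29}{1991308}} = \sqrt{- \frac{55850215505}{1991308}} = \frac{i \sqrt{27803745234207635}}{995654}$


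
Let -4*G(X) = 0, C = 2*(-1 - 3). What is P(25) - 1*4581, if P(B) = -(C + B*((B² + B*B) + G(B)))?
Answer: -35823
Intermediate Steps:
C = -8 (C = 2*(-4) = -8)
G(X) = 0 (G(X) = -¼*0 = 0)
P(B) = 8 - 2*B³ (P(B) = -(-8 + B*((B² + B*B) + 0)) = -(-8 + B*((B² + B²) + 0)) = -(-8 + B*(2*B² + 0)) = -(-8 + B*(2*B²)) = -(-8 + 2*B³) = 8 - 2*B³)
P(25) - 1*4581 = (8 - 2*25³) - 1*4581 = (8 - 2*15625) - 4581 = (8 - 31250) - 4581 = -31242 - 4581 = -35823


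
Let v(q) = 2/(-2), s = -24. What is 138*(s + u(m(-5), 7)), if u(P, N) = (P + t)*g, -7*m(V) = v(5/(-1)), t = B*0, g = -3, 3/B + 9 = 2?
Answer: -23598/7 ≈ -3371.1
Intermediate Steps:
B = -3/7 (B = 3/(-9 + 2) = 3/(-7) = 3*(-⅐) = -3/7 ≈ -0.42857)
t = 0 (t = -3/7*0 = 0)
v(q) = -1 (v(q) = 2*(-½) = -1)
m(V) = ⅐ (m(V) = -⅐*(-1) = ⅐)
u(P, N) = -3*P (u(P, N) = (P + 0)*(-3) = P*(-3) = -3*P)
138*(s + u(m(-5), 7)) = 138*(-24 - 3*⅐) = 138*(-24 - 3/7) = 138*(-171/7) = -23598/7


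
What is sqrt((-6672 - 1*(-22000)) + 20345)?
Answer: sqrt(35673) ≈ 188.87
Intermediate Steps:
sqrt((-6672 - 1*(-22000)) + 20345) = sqrt((-6672 + 22000) + 20345) = sqrt(15328 + 20345) = sqrt(35673)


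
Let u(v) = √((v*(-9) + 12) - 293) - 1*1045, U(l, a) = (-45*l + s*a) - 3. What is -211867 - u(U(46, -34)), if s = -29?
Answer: -210822 - √9502 ≈ -2.1092e+5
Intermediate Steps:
U(l, a) = -3 - 45*l - 29*a (U(l, a) = (-45*l - 29*a) - 3 = -3 - 45*l - 29*a)
u(v) = -1045 + √(-281 - 9*v) (u(v) = √((-9*v + 12) - 293) - 1045 = √((12 - 9*v) - 293) - 1045 = √(-281 - 9*v) - 1045 = -1045 + √(-281 - 9*v))
-211867 - u(U(46, -34)) = -211867 - (-1045 + √(-281 - 9*(-3 - 45*46 - 29*(-34)))) = -211867 - (-1045 + √(-281 - 9*(-3 - 2070 + 986))) = -211867 - (-1045 + √(-281 - 9*(-1087))) = -211867 - (-1045 + √(-281 + 9783)) = -211867 - (-1045 + √9502) = -211867 + (1045 - √9502) = -210822 - √9502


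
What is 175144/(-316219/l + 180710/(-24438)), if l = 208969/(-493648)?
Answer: 447211325403384/1907377733593733 ≈ 0.23446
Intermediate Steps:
l = -208969/493648 (l = 208969*(-1/493648) = -208969/493648 ≈ -0.42332)
175144/(-316219/l + 180710/(-24438)) = 175144/(-316219/(-208969/493648) + 180710/(-24438)) = 175144/(-316219*(-493648/208969) + 180710*(-1/24438)) = 175144/(156100876912/208969 - 90355/12219) = 175144/(1907377733593733/2553392211) = 175144*(2553392211/1907377733593733) = 447211325403384/1907377733593733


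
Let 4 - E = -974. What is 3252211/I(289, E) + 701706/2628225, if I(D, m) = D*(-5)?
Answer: -569768552687/253185675 ≈ -2250.4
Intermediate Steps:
E = 978 (E = 4 - 1*(-974) = 4 + 974 = 978)
I(D, m) = -5*D
3252211/I(289, E) + 701706/2628225 = 3252211/((-5*289)) + 701706/2628225 = 3252211/(-1445) + 701706*(1/2628225) = 3252211*(-1/1445) + 233902/876075 = -3252211/1445 + 233902/876075 = -569768552687/253185675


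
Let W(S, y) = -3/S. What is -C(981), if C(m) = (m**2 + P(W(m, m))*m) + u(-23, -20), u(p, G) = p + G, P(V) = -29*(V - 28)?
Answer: -1758977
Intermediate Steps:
P(V) = 812 - 29*V (P(V) = -29*(-28 + V) = 812 - 29*V)
u(p, G) = G + p
C(m) = -43 + m**2 + m*(812 + 87/m) (C(m) = (m**2 + (812 - (-87)/m)*m) + (-20 - 23) = (m**2 + (812 + 87/m)*m) - 43 = (m**2 + m*(812 + 87/m)) - 43 = -43 + m**2 + m*(812 + 87/m))
-C(981) = -(44 + 981**2 + 812*981) = -(44 + 962361 + 796572) = -1*1758977 = -1758977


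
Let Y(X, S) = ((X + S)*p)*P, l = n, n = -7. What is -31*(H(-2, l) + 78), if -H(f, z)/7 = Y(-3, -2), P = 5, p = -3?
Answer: 13857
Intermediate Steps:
l = -7
Y(X, S) = -15*S - 15*X (Y(X, S) = ((X + S)*(-3))*5 = ((S + X)*(-3))*5 = (-3*S - 3*X)*5 = -15*S - 15*X)
H(f, z) = -525 (H(f, z) = -7*(-15*(-2) - 15*(-3)) = -7*(30 + 45) = -7*75 = -525)
-31*(H(-2, l) + 78) = -31*(-525 + 78) = -31*(-447) = 13857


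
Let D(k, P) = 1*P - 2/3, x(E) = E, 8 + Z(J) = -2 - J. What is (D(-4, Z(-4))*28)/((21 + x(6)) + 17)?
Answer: -140/33 ≈ -4.2424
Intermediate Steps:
Z(J) = -10 - J (Z(J) = -8 + (-2 - J) = -10 - J)
D(k, P) = -2/3 + P (D(k, P) = P - 2*1/3 = P - 2/3 = -2/3 + P)
(D(-4, Z(-4))*28)/((21 + x(6)) + 17) = ((-2/3 + (-10 - 1*(-4)))*28)/((21 + 6) + 17) = ((-2/3 + (-10 + 4))*28)/(27 + 17) = ((-2/3 - 6)*28)/44 = -20/3*28*(1/44) = -560/3*1/44 = -140/33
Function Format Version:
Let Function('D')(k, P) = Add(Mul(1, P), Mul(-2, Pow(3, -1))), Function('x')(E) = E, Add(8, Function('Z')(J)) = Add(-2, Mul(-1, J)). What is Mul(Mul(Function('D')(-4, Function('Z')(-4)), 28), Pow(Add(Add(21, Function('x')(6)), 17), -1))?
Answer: Rational(-140, 33) ≈ -4.2424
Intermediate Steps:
Function('Z')(J) = Add(-10, Mul(-1, J)) (Function('Z')(J) = Add(-8, Add(-2, Mul(-1, J))) = Add(-10, Mul(-1, J)))
Function('D')(k, P) = Add(Rational(-2, 3), P) (Function('D')(k, P) = Add(P, Mul(-2, Rational(1, 3))) = Add(P, Rational(-2, 3)) = Add(Rational(-2, 3), P))
Mul(Mul(Function('D')(-4, Function('Z')(-4)), 28), Pow(Add(Add(21, Function('x')(6)), 17), -1)) = Mul(Mul(Add(Rational(-2, 3), Add(-10, Mul(-1, -4))), 28), Pow(Add(Add(21, 6), 17), -1)) = Mul(Mul(Add(Rational(-2, 3), Add(-10, 4)), 28), Pow(Add(27, 17), -1)) = Mul(Mul(Add(Rational(-2, 3), -6), 28), Pow(44, -1)) = Mul(Mul(Rational(-20, 3), 28), Rational(1, 44)) = Mul(Rational(-560, 3), Rational(1, 44)) = Rational(-140, 33)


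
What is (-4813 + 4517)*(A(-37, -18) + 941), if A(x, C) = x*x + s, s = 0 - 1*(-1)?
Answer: -684056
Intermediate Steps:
s = 1 (s = 0 + 1 = 1)
A(x, C) = 1 + x² (A(x, C) = x*x + 1 = x² + 1 = 1 + x²)
(-4813 + 4517)*(A(-37, -18) + 941) = (-4813 + 4517)*((1 + (-37)²) + 941) = -296*((1 + 1369) + 941) = -296*(1370 + 941) = -296*2311 = -684056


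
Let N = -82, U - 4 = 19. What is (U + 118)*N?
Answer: -11562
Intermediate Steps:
U = 23 (U = 4 + 19 = 23)
(U + 118)*N = (23 + 118)*(-82) = 141*(-82) = -11562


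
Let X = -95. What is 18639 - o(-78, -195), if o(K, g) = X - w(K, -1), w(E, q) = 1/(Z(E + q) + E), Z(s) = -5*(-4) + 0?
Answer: 1086571/58 ≈ 18734.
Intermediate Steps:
Z(s) = 20 (Z(s) = 20 + 0 = 20)
w(E, q) = 1/(20 + E)
o(K, g) = -95 - 1/(20 + K)
18639 - o(-78, -195) = 18639 - (-1901 - 95*(-78))/(20 - 78) = 18639 - (-1901 + 7410)/(-58) = 18639 - (-1)*5509/58 = 18639 - 1*(-5509/58) = 18639 + 5509/58 = 1086571/58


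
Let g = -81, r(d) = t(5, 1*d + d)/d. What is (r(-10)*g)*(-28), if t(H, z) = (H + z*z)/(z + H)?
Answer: 30618/5 ≈ 6123.6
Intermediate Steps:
t(H, z) = (H + z²)/(H + z)
r(d) = (5 + 4*d²)/(d*(5 + 2*d)) (r(d) = ((5 + (1*d + d)²)/(5 + (1*d + d)))/d = ((5 + (d + d)²)/(5 + (d + d)))/d = ((5 + (2*d)²)/(5 + 2*d))/d = ((5 + 4*d²)/(5 + 2*d))/d = (5 + 4*d²)/(d*(5 + 2*d)))
(r(-10)*g)*(-28) = (((5 + 4*(-10)²)/((-10)*(5 + 2*(-10))))*(-81))*(-28) = (-(5 + 4*100)/(10*(5 - 20))*(-81))*(-28) = (-⅒*(5 + 400)/(-15)*(-81))*(-28) = (-⅒*(-1/15)*405*(-81))*(-28) = ((27/10)*(-81))*(-28) = -2187/10*(-28) = 30618/5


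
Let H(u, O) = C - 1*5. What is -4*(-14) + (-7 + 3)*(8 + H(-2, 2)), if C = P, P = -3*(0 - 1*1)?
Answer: 32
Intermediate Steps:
P = 3 (P = -3*(0 - 1) = -3*(-1) = 3)
C = 3
H(u, O) = -2 (H(u, O) = 3 - 1*5 = 3 - 5 = -2)
-4*(-14) + (-7 + 3)*(8 + H(-2, 2)) = -4*(-14) + (-7 + 3)*(8 - 2) = 56 - 4*6 = 56 - 24 = 32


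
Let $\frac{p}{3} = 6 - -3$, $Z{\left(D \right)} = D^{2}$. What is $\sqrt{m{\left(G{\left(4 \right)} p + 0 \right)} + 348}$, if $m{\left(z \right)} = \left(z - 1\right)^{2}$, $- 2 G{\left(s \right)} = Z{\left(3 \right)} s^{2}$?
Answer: $\sqrt{3783373} \approx 1945.1$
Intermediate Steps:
$p = 27$ ($p = 3 \left(6 - -3\right) = 3 \left(6 + 3\right) = 3 \cdot 9 = 27$)
$G{\left(s \right)} = - \frac{9 s^{2}}{2}$ ($G{\left(s \right)} = - \frac{3^{2} s^{2}}{2} = - \frac{9 s^{2}}{2}$)
$m{\left(z \right)} = \left(-1 + z\right)^{2}$
$\sqrt{m{\left(G{\left(4 \right)} p + 0 \right)} + 348} = \sqrt{\left(-1 + \left(- \frac{9 \cdot 4^{2}}{2} \cdot 27 + 0\right)\right)^{2} + 348} = \sqrt{\left(-1 + \left(\left(- \frac{9}{2}\right) 16 \cdot 27 + 0\right)\right)^{2} + 348} = \sqrt{\left(-1 + \left(\left(-72\right) 27 + 0\right)\right)^{2} + 348} = \sqrt{\left(-1 + \left(-1944 + 0\right)\right)^{2} + 348} = \sqrt{\left(-1 - 1944\right)^{2} + 348} = \sqrt{\left(-1945\right)^{2} + 348} = \sqrt{3783025 + 348} = \sqrt{3783373}$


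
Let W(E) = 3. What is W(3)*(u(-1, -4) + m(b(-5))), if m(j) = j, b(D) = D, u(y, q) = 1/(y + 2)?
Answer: -12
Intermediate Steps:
u(y, q) = 1/(2 + y)
W(3)*(u(-1, -4) + m(b(-5))) = 3*(1/(2 - 1) - 5) = 3*(1/1 - 5) = 3*(1 - 5) = 3*(-4) = -12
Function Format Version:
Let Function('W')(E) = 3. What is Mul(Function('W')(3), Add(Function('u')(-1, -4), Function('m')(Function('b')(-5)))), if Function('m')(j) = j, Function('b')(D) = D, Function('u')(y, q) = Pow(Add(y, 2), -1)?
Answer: -12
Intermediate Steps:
Function('u')(y, q) = Pow(Add(2, y), -1)
Mul(Function('W')(3), Add(Function('u')(-1, -4), Function('m')(Function('b')(-5)))) = Mul(3, Add(Pow(Add(2, -1), -1), -5)) = Mul(3, Add(Pow(1, -1), -5)) = Mul(3, Add(1, -5)) = Mul(3, -4) = -12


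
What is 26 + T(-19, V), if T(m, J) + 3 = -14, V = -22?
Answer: 9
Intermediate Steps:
T(m, J) = -17 (T(m, J) = -3 - 14 = -17)
26 + T(-19, V) = 26 - 17 = 9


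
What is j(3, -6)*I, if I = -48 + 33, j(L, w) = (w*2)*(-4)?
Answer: -720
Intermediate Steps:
j(L, w) = -8*w (j(L, w) = (2*w)*(-4) = -8*w)
I = -15
j(3, -6)*I = -8*(-6)*(-15) = 48*(-15) = -720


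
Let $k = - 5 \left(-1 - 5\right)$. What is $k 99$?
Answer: $2970$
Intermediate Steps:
$k = 30$ ($k = \left(-5\right) \left(-6\right) = 30$)
$k 99 = 30 \cdot 99 = 2970$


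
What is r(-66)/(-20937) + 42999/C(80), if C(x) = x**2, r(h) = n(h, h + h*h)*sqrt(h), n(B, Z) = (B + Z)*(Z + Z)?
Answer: 42999/6400 - 12080640*I*sqrt(66)/6979 ≈ 6.7186 - 14063.0*I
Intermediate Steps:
n(B, Z) = 2*Z*(B + Z) (n(B, Z) = (B + Z)*(2*Z) = 2*Z*(B + Z))
r(h) = 2*sqrt(h)*(h + h**2)*(h**2 + 2*h) (r(h) = (2*(h + h*h)*(h + (h + h*h)))*sqrt(h) = (2*(h + h**2)*(h + (h + h**2)))*sqrt(h) = (2*(h + h**2)*(h**2 + 2*h))*sqrt(h) = 2*sqrt(h)*(h + h**2)*(h**2 + 2*h))
r(-66)/(-20937) + 42999/C(80) = (2*(-66)**(5/2)*(1 - 66)*(2 - 66))/(-20937) + 42999/(80**2) = (2*(4356*I*sqrt(66))*(-65)*(-64))*(-1/20937) + 42999/6400 = (36241920*I*sqrt(66))*(-1/20937) + 42999*(1/6400) = -12080640*I*sqrt(66)/6979 + 42999/6400 = 42999/6400 - 12080640*I*sqrt(66)/6979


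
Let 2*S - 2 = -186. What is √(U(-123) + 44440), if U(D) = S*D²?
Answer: 2*I*√336857 ≈ 1160.8*I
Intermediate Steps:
S = -92 (S = 1 + (½)*(-186) = 1 - 93 = -92)
U(D) = -92*D²
√(U(-123) + 44440) = √(-92*(-123)² + 44440) = √(-92*15129 + 44440) = √(-1391868 + 44440) = √(-1347428) = 2*I*√336857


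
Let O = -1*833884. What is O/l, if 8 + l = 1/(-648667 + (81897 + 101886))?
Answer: 22803489968/218769 ≈ 1.0424e+5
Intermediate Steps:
O = -833884
l = -3719073/464884 (l = -8 + 1/(-648667 + (81897 + 101886)) = -8 + 1/(-648667 + 183783) = -8 + 1/(-464884) = -8 - 1/464884 = -3719073/464884 ≈ -8.0000)
O/l = -833884/(-3719073/464884) = -833884*(-464884/3719073) = 22803489968/218769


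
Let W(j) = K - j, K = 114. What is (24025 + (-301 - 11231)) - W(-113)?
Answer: 12266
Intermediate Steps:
W(j) = 114 - j
(24025 + (-301 - 11231)) - W(-113) = (24025 + (-301 - 11231)) - (114 - 1*(-113)) = (24025 - 11532) - (114 + 113) = 12493 - 1*227 = 12493 - 227 = 12266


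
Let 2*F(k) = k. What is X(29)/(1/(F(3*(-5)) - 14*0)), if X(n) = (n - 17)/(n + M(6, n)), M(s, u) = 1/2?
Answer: -180/59 ≈ -3.0508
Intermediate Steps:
M(s, u) = ½
F(k) = k/2
X(n) = (-17 + n)/(½ + n) (X(n) = (n - 17)/(n + ½) = (-17 + n)/(½ + n))
X(29)/(1/(F(3*(-5)) - 14*0)) = (2*(-17 + 29)/(1 + 2*29))/(1/((3*(-5))/2 - 14*0)) = (2*12/(1 + 58))/(1/((½)*(-15) + 0)) = (2*12/59)/(1/(-15/2 + 0)) = (2*(1/59)*12)/(1/(-15/2)) = 24/(59*(-2/15)) = (24/59)*(-15/2) = -180/59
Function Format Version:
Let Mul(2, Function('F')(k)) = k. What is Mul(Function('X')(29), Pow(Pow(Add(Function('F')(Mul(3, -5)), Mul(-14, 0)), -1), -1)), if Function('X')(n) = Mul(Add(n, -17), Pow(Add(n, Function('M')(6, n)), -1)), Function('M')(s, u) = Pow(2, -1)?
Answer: Rational(-180, 59) ≈ -3.0508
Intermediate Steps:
Function('M')(s, u) = Rational(1, 2)
Function('F')(k) = Mul(Rational(1, 2), k)
Function('X')(n) = Mul(Pow(Add(Rational(1, 2), n), -1), Add(-17, n)) (Function('X')(n) = Mul(Add(n, -17), Pow(Add(n, Rational(1, 2)), -1)) = Mul(Add(-17, n), Pow(Add(Rational(1, 2), n), -1)) = Mul(Pow(Add(Rational(1, 2), n), -1), Add(-17, n)))
Mul(Function('X')(29), Pow(Pow(Add(Function('F')(Mul(3, -5)), Mul(-14, 0)), -1), -1)) = Mul(Mul(2, Pow(Add(1, Mul(2, 29)), -1), Add(-17, 29)), Pow(Pow(Add(Mul(Rational(1, 2), Mul(3, -5)), Mul(-14, 0)), -1), -1)) = Mul(Mul(2, Pow(Add(1, 58), -1), 12), Pow(Pow(Add(Mul(Rational(1, 2), -15), 0), -1), -1)) = Mul(Mul(2, Pow(59, -1), 12), Pow(Pow(Add(Rational(-15, 2), 0), -1), -1)) = Mul(Mul(2, Rational(1, 59), 12), Pow(Pow(Rational(-15, 2), -1), -1)) = Mul(Rational(24, 59), Pow(Rational(-2, 15), -1)) = Mul(Rational(24, 59), Rational(-15, 2)) = Rational(-180, 59)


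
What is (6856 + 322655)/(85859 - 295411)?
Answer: -47073/29936 ≈ -1.5725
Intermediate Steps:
(6856 + 322655)/(85859 - 295411) = 329511/(-209552) = 329511*(-1/209552) = -47073/29936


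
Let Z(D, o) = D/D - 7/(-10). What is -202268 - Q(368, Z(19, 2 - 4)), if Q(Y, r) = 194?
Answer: -202462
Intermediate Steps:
Z(D, o) = 17/10 (Z(D, o) = 1 - 7*(-⅒) = 1 + 7/10 = 17/10)
-202268 - Q(368, Z(19, 2 - 4)) = -202268 - 1*194 = -202268 - 194 = -202462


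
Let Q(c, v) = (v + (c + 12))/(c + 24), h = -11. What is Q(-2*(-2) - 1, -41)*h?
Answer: 286/27 ≈ 10.593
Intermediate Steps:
Q(c, v) = (12 + c + v)/(24 + c) (Q(c, v) = (v + (12 + c))/(24 + c) = (12 + c + v)/(24 + c))
Q(-2*(-2) - 1, -41)*h = ((12 + (-2*(-2) - 1) - 41)/(24 + (-2*(-2) - 1)))*(-11) = ((12 + (4 - 1) - 41)/(24 + (4 - 1)))*(-11) = ((12 + 3 - 41)/(24 + 3))*(-11) = (-26/27)*(-11) = ((1/27)*(-26))*(-11) = -26/27*(-11) = 286/27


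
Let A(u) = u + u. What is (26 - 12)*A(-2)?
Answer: -56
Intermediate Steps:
A(u) = 2*u
(26 - 12)*A(-2) = (26 - 12)*(2*(-2)) = 14*(-4) = -56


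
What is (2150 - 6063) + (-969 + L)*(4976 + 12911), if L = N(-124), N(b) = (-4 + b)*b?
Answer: 266566048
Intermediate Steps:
N(b) = b*(-4 + b)
L = 15872 (L = -124*(-4 - 124) = -124*(-128) = 15872)
(2150 - 6063) + (-969 + L)*(4976 + 12911) = (2150 - 6063) + (-969 + 15872)*(4976 + 12911) = -3913 + 14903*17887 = -3913 + 266569961 = 266566048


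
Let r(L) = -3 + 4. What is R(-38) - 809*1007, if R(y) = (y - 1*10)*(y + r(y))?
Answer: -812887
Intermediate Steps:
r(L) = 1
R(y) = (1 + y)*(-10 + y) (R(y) = (y - 1*10)*(y + 1) = (y - 10)*(1 + y) = (-10 + y)*(1 + y) = (1 + y)*(-10 + y))
R(-38) - 809*1007 = (-10 + (-38)² - 9*(-38)) - 809*1007 = (-10 + 1444 + 342) - 814663 = 1776 - 814663 = -812887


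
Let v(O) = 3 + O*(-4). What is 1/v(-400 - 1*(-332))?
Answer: 1/275 ≈ 0.0036364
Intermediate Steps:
v(O) = 3 - 4*O
1/v(-400 - 1*(-332)) = 1/(3 - 4*(-400 - 1*(-332))) = 1/(3 - 4*(-400 + 332)) = 1/(3 - 4*(-68)) = 1/(3 + 272) = 1/275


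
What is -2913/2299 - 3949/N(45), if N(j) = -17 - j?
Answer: 8898145/142538 ≈ 62.426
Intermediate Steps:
-2913/2299 - 3949/N(45) = -2913/2299 - 3949/(-17 - 1*45) = -2913*1/2299 - 3949/(-17 - 45) = -2913/2299 - 3949/(-62) = -2913/2299 - 3949*(-1/62) = -2913/2299 + 3949/62 = 8898145/142538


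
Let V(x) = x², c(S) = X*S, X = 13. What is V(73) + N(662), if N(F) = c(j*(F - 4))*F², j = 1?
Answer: 3748744505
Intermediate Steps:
c(S) = 13*S
N(F) = F²*(-52 + 13*F) (N(F) = (13*(1*(F - 4)))*F² = (13*(1*(-4 + F)))*F² = (13*(-4 + F))*F² = (-52 + 13*F)*F² = F²*(-52 + 13*F))
V(73) + N(662) = 73² + 13*662²*(-4 + 662) = 5329 + 13*438244*658 = 5329 + 3748739176 = 3748744505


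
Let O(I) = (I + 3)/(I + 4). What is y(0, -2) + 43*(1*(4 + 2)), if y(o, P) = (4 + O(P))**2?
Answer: 1113/4 ≈ 278.25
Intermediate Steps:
O(I) = (3 + I)/(4 + I)
y(o, P) = (4 + (3 + P)/(4 + P))**2
y(0, -2) + 43*(1*(4 + 2)) = (19 + 5*(-2))**2/(4 - 2)**2 + 43*(1*(4 + 2)) = (19 - 10)**2/2**2 + 43*(1*6) = (1/4)*9**2 + 43*6 = (1/4)*81 + 258 = 81/4 + 258 = 1113/4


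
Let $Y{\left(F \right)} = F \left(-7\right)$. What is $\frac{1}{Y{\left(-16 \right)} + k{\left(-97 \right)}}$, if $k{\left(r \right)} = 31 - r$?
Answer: $\frac{1}{240} \approx 0.0041667$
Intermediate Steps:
$Y{\left(F \right)} = - 7 F$
$\frac{1}{Y{\left(-16 \right)} + k{\left(-97 \right)}} = \frac{1}{\left(-7\right) \left(-16\right) + \left(31 - -97\right)} = \frac{1}{112 + \left(31 + 97\right)} = \frac{1}{112 + 128} = \frac{1}{240}$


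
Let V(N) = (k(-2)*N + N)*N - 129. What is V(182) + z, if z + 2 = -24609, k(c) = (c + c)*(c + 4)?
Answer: -256608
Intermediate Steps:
k(c) = 2*c*(4 + c) (k(c) = (2*c)*(4 + c) = 2*c*(4 + c))
z = -24611 (z = -2 - 24609 = -24611)
V(N) = -129 - 7*N² (V(N) = ((2*(-2)*(4 - 2))*N + N)*N - 129 = ((2*(-2)*2)*N + N)*N - 129 = (-8*N + N)*N - 129 = (-7*N)*N - 129 = -7*N² - 129 = -129 - 7*N²)
V(182) + z = (-129 - 7*182²) - 24611 = (-129 - 7*33124) - 24611 = (-129 - 231868) - 24611 = -231997 - 24611 = -256608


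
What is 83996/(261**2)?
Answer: 83996/68121 ≈ 1.2330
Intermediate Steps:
83996/(261**2) = 83996/68121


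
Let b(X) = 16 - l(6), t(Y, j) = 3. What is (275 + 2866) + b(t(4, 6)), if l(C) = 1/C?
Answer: 18941/6 ≈ 3156.8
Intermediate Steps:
b(X) = 95/6 (b(X) = 16 - 1/6 = 95/6)
(275 + 2866) + b(t(4, 6)) = (275 + 2866) + 95/6 = 3141 + 95/6 = 18941/6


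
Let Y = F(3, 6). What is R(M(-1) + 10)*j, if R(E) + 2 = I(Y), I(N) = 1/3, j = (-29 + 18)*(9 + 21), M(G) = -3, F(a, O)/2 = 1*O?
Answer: 550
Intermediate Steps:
F(a, O) = 2*O (F(a, O) = 2*(1*O) = 2*O)
Y = 12 (Y = 2*6 = 12)
j = -330 (j = -11*30 = -330)
I(N) = ⅓
R(E) = -5/3 (R(E) = -2 + ⅓ = -5/3)
R(M(-1) + 10)*j = -5/3*(-330) = 550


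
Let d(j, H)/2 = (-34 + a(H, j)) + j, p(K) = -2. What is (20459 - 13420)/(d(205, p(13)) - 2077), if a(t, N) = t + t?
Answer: -7039/1743 ≈ -4.0384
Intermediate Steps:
a(t, N) = 2*t
d(j, H) = -68 + 2*j + 4*H (d(j, H) = 2*((-34 + 2*H) + j) = 2*(-34 + j + 2*H) = -68 + 2*j + 4*H)
(20459 - 13420)/(d(205, p(13)) - 2077) = (20459 - 13420)/((-68 + 2*205 + 4*(-2)) - 2077) = 7039/((-68 + 410 - 8) - 2077) = 7039/(334 - 2077) = 7039/(-1743) = 7039*(-1/1743) = -7039/1743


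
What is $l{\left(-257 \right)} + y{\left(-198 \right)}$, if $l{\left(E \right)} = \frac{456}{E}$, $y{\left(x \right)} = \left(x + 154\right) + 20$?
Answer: $- \frac{6624}{257} \approx -25.774$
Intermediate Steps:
$y{\left(x \right)} = 174 + x$ ($y{\left(x \right)} = \left(154 + x\right) + 20 = 174 + x$)
$l{\left(-257 \right)} + y{\left(-198 \right)} = \frac{456}{-257} + \left(174 - 198\right) = 456 \left(- \frac{1}{257}\right) - 24 = - \frac{456}{257} - 24 = - \frac{6624}{257}$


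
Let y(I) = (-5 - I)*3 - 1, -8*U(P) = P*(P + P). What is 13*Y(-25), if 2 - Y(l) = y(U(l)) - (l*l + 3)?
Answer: 9217/4 ≈ 2304.3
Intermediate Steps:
U(P) = -P²/4 (U(P) = -P*(P + P)/8 = -P*2*P/8 = -P²/4)
y(I) = -16 - 3*I (y(I) = (-15 - 3*I) - 1 = -16 - 3*I)
Y(l) = 21 + l²/4 (Y(l) = 2 - ((-16 - (-3)*l²/4) - (l*l + 3)) = 2 - ((-16 + 3*l²/4) - (l² + 3)) = 2 - ((-16 + 3*l²/4) - (3 + l²)) = 2 - ((-16 + 3*l²/4) + (-3 - l²)) = 2 - (-19 - l²/4) = 2 + (19 + l²/4) = 21 + l²/4)
13*Y(-25) = 13*(21 + (¼)*(-25)²) = 13*(21 + (¼)*625) = 13*(21 + 625/4) = 13*(709/4) = 9217/4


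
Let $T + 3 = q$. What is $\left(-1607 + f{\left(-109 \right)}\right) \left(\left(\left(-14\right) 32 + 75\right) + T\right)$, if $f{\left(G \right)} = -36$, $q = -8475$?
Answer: $14542193$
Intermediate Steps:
$T = -8478$ ($T = -3 - 8475 = -8478$)
$\left(-1607 + f{\left(-109 \right)}\right) \left(\left(\left(-14\right) 32 + 75\right) + T\right) = \left(-1607 - 36\right) \left(\left(\left(-14\right) 32 + 75\right) - 8478\right) = - 1643 \left(\left(-448 + 75\right) - 8478\right) = - 1643 \left(-373 - 8478\right) = \left(-1643\right) \left(-8851\right) = 14542193$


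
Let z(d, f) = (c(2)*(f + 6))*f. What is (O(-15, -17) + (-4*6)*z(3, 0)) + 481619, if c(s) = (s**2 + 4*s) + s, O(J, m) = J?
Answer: 481604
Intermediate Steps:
c(s) = s**2 + 5*s
z(d, f) = f*(84 + 14*f) (z(d, f) = ((2*(5 + 2))*(f + 6))*f = ((2*7)*(6 + f))*f = (14*(6 + f))*f = (84 + 14*f)*f = f*(84 + 14*f))
(O(-15, -17) + (-4*6)*z(3, 0)) + 481619 = (-15 + (-4*6)*(14*0*(6 + 0))) + 481619 = (-15 - 336*0*6) + 481619 = (-15 - 24*0) + 481619 = (-15 + 0) + 481619 = -15 + 481619 = 481604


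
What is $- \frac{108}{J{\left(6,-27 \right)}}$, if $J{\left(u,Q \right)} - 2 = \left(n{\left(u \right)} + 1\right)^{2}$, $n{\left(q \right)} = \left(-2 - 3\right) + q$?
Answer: $-18$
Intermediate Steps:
$n{\left(q \right)} = -5 + q$
$J{\left(u,Q \right)} = 2 + \left(-4 + u\right)^{2}$ ($J{\left(u,Q \right)} = 2 + \left(\left(-5 + u\right) + 1\right)^{2} = 2 + \left(-4 + u\right)^{2}$)
$- \frac{108}{J{\left(6,-27 \right)}} = - \frac{108}{2 + \left(-4 + 6\right)^{2}} = - \frac{108}{2 + 2^{2}} = - \frac{108}{2 + 4} = - \frac{108}{6} = \left(-108\right) \frac{1}{6} = -18$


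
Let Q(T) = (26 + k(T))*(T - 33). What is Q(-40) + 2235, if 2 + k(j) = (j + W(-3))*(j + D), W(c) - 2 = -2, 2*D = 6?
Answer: -107557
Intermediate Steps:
D = 3 (D = (1/2)*6 = 3)
W(c) = 0 (W(c) = 2 - 2 = 0)
k(j) = -2 + j*(3 + j) (k(j) = -2 + (j + 0)*(j + 3) = -2 + j*(3 + j))
Q(T) = (-33 + T)*(24 + T**2 + 3*T) (Q(T) = (26 + (-2 + T**2 + 3*T))*(T - 33) = (24 + T**2 + 3*T)*(-33 + T) = (-33 + T)*(24 + T**2 + 3*T))
Q(-40) + 2235 = (-792 + (-40)**3 - 75*(-40) - 30*(-40)**2) + 2235 = (-792 - 64000 + 3000 - 30*1600) + 2235 = (-792 - 64000 + 3000 - 48000) + 2235 = -109792 + 2235 = -107557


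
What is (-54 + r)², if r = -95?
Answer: 22201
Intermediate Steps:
(-54 + r)² = (-54 - 95)² = (-149)² = 22201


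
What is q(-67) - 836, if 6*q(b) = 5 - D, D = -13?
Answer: -833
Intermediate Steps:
q(b) = 3 (q(b) = (5 - 1*(-13))/6 = (5 + 13)/6 = (⅙)*18 = 3)
q(-67) - 836 = 3 - 836 = -833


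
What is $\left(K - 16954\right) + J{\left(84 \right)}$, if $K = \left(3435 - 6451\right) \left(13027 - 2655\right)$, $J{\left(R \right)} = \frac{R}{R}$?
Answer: $-31298905$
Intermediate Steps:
$J{\left(R \right)} = 1$
$K = -31281952$ ($K = \left(-3016\right) 10372 = -31281952$)
$\left(K - 16954\right) + J{\left(84 \right)} = \left(-31281952 - 16954\right) + 1 = -31298906 + 1 = -31298905$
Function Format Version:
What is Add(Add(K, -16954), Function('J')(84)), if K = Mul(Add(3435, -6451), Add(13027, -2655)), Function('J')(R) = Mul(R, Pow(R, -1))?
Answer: -31298905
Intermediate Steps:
Function('J')(R) = 1
K = -31281952 (K = Mul(-3016, 10372) = -31281952)
Add(Add(K, -16954), Function('J')(84)) = Add(Add(-31281952, -16954), 1) = Add(-31298906, 1) = -31298905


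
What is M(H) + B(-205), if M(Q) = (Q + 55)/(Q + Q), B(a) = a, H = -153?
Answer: -31316/153 ≈ -204.68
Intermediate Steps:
M(Q) = (55 + Q)/(2*Q) (M(Q) = (55 + Q)/((2*Q)) = (55 + Q)*(1/(2*Q)) = (55 + Q)/(2*Q))
M(H) + B(-205) = (½)*(55 - 153)/(-153) - 205 = (½)*(-1/153)*(-98) - 205 = 49/153 - 205 = -31316/153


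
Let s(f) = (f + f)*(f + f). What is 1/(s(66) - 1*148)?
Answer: 1/17276 ≈ 5.7884e-5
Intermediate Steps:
s(f) = 4*f² (s(f) = (2*f)*(2*f) = 4*f²)
1/(s(66) - 1*148) = 1/(4*66² - 1*148) = 1/(4*4356 - 148) = 1/(17424 - 148) = 1/17276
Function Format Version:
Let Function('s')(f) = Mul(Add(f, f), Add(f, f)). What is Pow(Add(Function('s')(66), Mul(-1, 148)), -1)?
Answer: Rational(1, 17276) ≈ 5.7884e-5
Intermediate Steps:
Function('s')(f) = Mul(4, Pow(f, 2)) (Function('s')(f) = Mul(Mul(2, f), Mul(2, f)) = Mul(4, Pow(f, 2)))
Pow(Add(Function('s')(66), Mul(-1, 148)), -1) = Pow(Add(Mul(4, Pow(66, 2)), Mul(-1, 148)), -1) = Pow(Add(Mul(4, 4356), -148), -1) = Pow(Add(17424, -148), -1) = Pow(17276, -1) = Rational(1, 17276)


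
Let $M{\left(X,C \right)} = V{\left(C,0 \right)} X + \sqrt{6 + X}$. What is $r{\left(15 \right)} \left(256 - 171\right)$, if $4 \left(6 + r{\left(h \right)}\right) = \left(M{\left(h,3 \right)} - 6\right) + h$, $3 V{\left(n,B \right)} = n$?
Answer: $\frac{85 \sqrt{21}}{4} \approx 97.38$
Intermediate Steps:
$V{\left(n,B \right)} = \frac{n}{3}$
$M{\left(X,C \right)} = \sqrt{6 + X} + \frac{C X}{3}$ ($M{\left(X,C \right)} = \frac{C}{3} X + \sqrt{6 + X} = \frac{C X}{3} + \sqrt{6 + X} = \sqrt{6 + X} + \frac{C X}{3}$)
$r{\left(h \right)} = - \frac{15}{2} + \frac{h}{2} + \frac{\sqrt{6 + h}}{4}$ ($r{\left(h \right)} = -6 + \frac{\left(\left(\sqrt{6 + h} + \frac{1}{3} \cdot 3 h\right) - 6\right) + h}{4} = -6 + \frac{\left(\left(\sqrt{6 + h} + h\right) - 6\right) + h}{4} = -6 + \frac{\left(\left(h + \sqrt{6 + h}\right) - 6\right) + h}{4} = -6 + \frac{\left(-6 + h + \sqrt{6 + h}\right) + h}{4} = -6 + \frac{-6 + \sqrt{6 + h} + 2 h}{4} = -6 + \left(- \frac{3}{2} + \frac{h}{2} + \frac{\sqrt{6 + h}}{4}\right) = - \frac{15}{2} + \frac{h}{2} + \frac{\sqrt{6 + h}}{4}$)
$r{\left(15 \right)} \left(256 - 171\right) = \left(- \frac{15}{2} + \frac{1}{2} \cdot 15 + \frac{\sqrt{6 + 15}}{4}\right) \left(256 - 171\right) = \left(- \frac{15}{2} + \frac{15}{2} + \frac{\sqrt{21}}{4}\right) \left(256 - 171\right) = \frac{\sqrt{21}}{4} \left(256 - 171\right) = \frac{\sqrt{21}}{4} \cdot 85 = \frac{85 \sqrt{21}}{4}$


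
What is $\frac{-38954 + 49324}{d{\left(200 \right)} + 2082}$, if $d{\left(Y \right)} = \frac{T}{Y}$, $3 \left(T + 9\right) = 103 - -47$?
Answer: $\frac{2074000}{416441} \approx 4.9803$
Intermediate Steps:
$T = 41$ ($T = -9 + \frac{103 - -47}{3} = -9 + \frac{103 + 47}{3} = -9 + \frac{1}{3} \cdot 150 = -9 + 50 = 41$)
$d{\left(Y \right)} = \frac{41}{Y}$
$\frac{-38954 + 49324}{d{\left(200 \right)} + 2082} = \frac{-38954 + 49324}{\frac{41}{200} + 2082} = \frac{10370}{41 \cdot \frac{1}{200} + 2082} = \frac{10370}{\frac{41}{200} + 2082} = \frac{10370}{\frac{416441}{200}} = 10370 \cdot \frac{200}{416441} = \frac{2074000}{416441}$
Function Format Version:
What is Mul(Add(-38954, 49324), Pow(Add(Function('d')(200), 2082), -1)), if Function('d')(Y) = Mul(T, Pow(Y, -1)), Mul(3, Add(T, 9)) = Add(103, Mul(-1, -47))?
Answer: Rational(2074000, 416441) ≈ 4.9803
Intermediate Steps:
T = 41 (T = Add(-9, Mul(Rational(1, 3), Add(103, Mul(-1, -47)))) = Add(-9, Mul(Rational(1, 3), Add(103, 47))) = Add(-9, Mul(Rational(1, 3), 150)) = Add(-9, 50) = 41)
Function('d')(Y) = Mul(41, Pow(Y, -1))
Mul(Add(-38954, 49324), Pow(Add(Function('d')(200), 2082), -1)) = Mul(Add(-38954, 49324), Pow(Add(Mul(41, Pow(200, -1)), 2082), -1)) = Mul(10370, Pow(Add(Mul(41, Rational(1, 200)), 2082), -1)) = Mul(10370, Pow(Add(Rational(41, 200), 2082), -1)) = Mul(10370, Pow(Rational(416441, 200), -1)) = Mul(10370, Rational(200, 416441)) = Rational(2074000, 416441)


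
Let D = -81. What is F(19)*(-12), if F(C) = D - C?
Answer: 1200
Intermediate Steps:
F(C) = -81 - C
F(19)*(-12) = (-81 - 1*19)*(-12) = (-81 - 19)*(-12) = -100*(-12) = 1200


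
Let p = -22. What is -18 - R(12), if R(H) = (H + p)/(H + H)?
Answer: -211/12 ≈ -17.583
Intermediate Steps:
R(H) = (-22 + H)/(2*H) (R(H) = (H - 22)/(H + H) = (-22 + H)/((2*H)) = (-22 + H)*(1/(2*H)) = (-22 + H)/(2*H))
-18 - R(12) = -18 - (-22 + 12)/(2*12) = -18 - (-10)/(2*12) = -18 - 1*(-5/12) = -18 + 5/12 = -211/12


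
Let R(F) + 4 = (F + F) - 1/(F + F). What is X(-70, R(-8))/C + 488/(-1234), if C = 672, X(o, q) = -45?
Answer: -63911/138208 ≈ -0.46243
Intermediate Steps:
R(F) = -4 + 2*F - 1/(2*F) (R(F) = -4 + ((F + F) - 1/(F + F)) = -4 + (2*F - 1/(2*F)) = -4 + 2*F - 1/(2*F))
X(-70, R(-8))/C + 488/(-1234) = -45/672 + 488/(-1234) = -45*1/672 + 488*(-1/1234) = -15/224 - 244/617 = -63911/138208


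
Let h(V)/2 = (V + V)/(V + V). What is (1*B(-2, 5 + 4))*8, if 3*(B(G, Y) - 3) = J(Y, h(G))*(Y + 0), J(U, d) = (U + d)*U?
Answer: 2400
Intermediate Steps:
h(V) = 2 (h(V) = 2*((V + V)/(V + V)) = 2*((2*V)/((2*V))) = 2*((2*V)*(1/(2*V))) = 2*1 = 2)
J(U, d) = U*(U + d)
B(G, Y) = 3 + Y**2*(2 + Y)/3 (B(G, Y) = 3 + ((Y*(Y + 2))*(Y + 0))/3 = 3 + ((Y*(2 + Y))*Y)/3 = 3 + (Y**2*(2 + Y))/3 = 3 + Y**2*(2 + Y)/3)
(1*B(-2, 5 + 4))*8 = (1*(3 + (5 + 4)**2*(2 + (5 + 4))/3))*8 = (1*(3 + (1/3)*9**2*(2 + 9)))*8 = (1*(3 + (1/3)*81*11))*8 = (1*(3 + 297))*8 = (1*300)*8 = 300*8 = 2400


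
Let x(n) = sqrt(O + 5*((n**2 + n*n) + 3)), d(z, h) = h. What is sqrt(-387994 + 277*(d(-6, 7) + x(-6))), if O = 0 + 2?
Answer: sqrt(-386055 + 277*sqrt(377)) ≈ 616.99*I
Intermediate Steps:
O = 2
x(n) = sqrt(17 + 10*n**2) (x(n) = sqrt(2 + 5*((n**2 + n*n) + 3)) = sqrt(2 + 5*((n**2 + n**2) + 3)) = sqrt(2 + 5*(2*n**2 + 3)) = sqrt(2 + 5*(3 + 2*n**2)) = sqrt(2 + (15 + 10*n**2)) = sqrt(17 + 10*n**2))
sqrt(-387994 + 277*(d(-6, 7) + x(-6))) = sqrt(-387994 + 277*(7 + sqrt(17 + 10*(-6)**2))) = sqrt(-387994 + 277*(7 + sqrt(17 + 10*36))) = sqrt(-387994 + 277*(7 + sqrt(17 + 360))) = sqrt(-387994 + 277*(7 + sqrt(377))) = sqrt(-387994 + (1939 + 277*sqrt(377))) = sqrt(-386055 + 277*sqrt(377))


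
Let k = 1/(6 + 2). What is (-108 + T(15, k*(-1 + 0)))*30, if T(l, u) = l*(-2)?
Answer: -4140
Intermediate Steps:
k = 1/8 ≈ 0.12500
T(l, u) = -2*l
(-108 + T(15, k*(-1 + 0)))*30 = (-108 - 2*15)*30 = (-108 - 30)*30 = -138*30 = -4140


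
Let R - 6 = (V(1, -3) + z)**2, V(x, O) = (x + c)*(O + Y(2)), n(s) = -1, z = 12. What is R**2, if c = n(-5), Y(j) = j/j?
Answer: 22500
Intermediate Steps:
Y(j) = 1
c = -1
V(x, O) = (1 + O)*(-1 + x) (V(x, O) = (x - 1)*(O + 1) = (-1 + x)*(1 + O) = (1 + O)*(-1 + x))
R = 150 (R = 6 + ((-1 + 1 - 1*(-3) - 3*1) + 12)**2 = 6 + ((-1 + 1 + 3 - 3) + 12)**2 = 6 + (0 + 12)**2 = 6 + 12**2 = 6 + 144 = 150)
R**2 = 150**2 = 22500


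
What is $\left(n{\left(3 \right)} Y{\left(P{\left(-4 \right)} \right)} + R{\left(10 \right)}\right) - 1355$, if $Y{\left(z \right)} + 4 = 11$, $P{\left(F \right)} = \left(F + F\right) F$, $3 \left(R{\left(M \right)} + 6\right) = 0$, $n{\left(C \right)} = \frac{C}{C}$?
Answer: $-1354$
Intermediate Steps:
$n{\left(C \right)} = 1$
$R{\left(M \right)} = -6$ ($R{\left(M \right)} = -6 + \frac{1}{3} \cdot 0 = -6 + 0 = -6$)
$P{\left(F \right)} = 2 F^{2}$ ($P{\left(F \right)} = 2 F F = 2 F^{2}$)
$Y{\left(z \right)} = 7$ ($Y{\left(z \right)} = -4 + 11 = 7$)
$\left(n{\left(3 \right)} Y{\left(P{\left(-4 \right)} \right)} + R{\left(10 \right)}\right) - 1355 = \left(1 \cdot 7 - 6\right) - 1355 = \left(7 - 6\right) - 1355 = 1 - 1355 = -1354$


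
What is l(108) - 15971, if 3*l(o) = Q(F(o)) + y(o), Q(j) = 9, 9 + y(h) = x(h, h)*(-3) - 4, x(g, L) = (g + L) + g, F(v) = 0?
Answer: -48889/3 ≈ -16296.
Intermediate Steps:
x(g, L) = L + 2*g (x(g, L) = (L + g) + g = L + 2*g)
y(h) = -13 - 9*h (y(h) = -9 + ((h + 2*h)*(-3) - 4) = -9 + ((3*h)*(-3) - 4) = -9 + (-9*h - 4) = -9 + (-4 - 9*h) = -13 - 9*h)
l(o) = -4/3 - 3*o (l(o) = (9 + (-13 - 9*o))/3 = (-4 - 9*o)/3 = -4/3 - 3*o)
l(108) - 15971 = (-4/3 - 3*108) - 15971 = (-4/3 - 324) - 15971 = -976/3 - 15971 = -48889/3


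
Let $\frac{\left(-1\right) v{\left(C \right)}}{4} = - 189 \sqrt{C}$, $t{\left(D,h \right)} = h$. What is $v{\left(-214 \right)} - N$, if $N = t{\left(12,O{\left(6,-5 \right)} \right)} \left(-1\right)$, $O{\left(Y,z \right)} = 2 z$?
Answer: $-10 + 756 i \sqrt{214} \approx -10.0 + 11059.0 i$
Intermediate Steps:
$v{\left(C \right)} = 756 \sqrt{C}$ ($v{\left(C \right)} = - 4 \left(- 189 \sqrt{C}\right) = 756 \sqrt{C}$)
$N = 10$ ($N = 2 \left(-5\right) \left(-1\right) = \left(-10\right) \left(-1\right) = 10$)
$v{\left(-214 \right)} - N = 756 \sqrt{-214} - 10 = 756 i \sqrt{214} - 10 = -10 + 756 i \sqrt{214}$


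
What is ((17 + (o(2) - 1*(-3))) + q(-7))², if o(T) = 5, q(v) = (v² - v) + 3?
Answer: 7056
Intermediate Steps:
q(v) = 3 + v² - v
((17 + (o(2) - 1*(-3))) + q(-7))² = ((17 + (5 - 1*(-3))) + (3 + (-7)² - 1*(-7)))² = ((17 + (5 + 3)) + (3 + 49 + 7))² = ((17 + 8) + 59)² = (25 + 59)² = 84² = 7056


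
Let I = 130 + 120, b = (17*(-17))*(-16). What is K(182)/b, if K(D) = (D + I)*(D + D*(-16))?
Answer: -73710/289 ≈ -255.05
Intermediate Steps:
b = 4624 (b = -289*(-16) = 4624)
I = 250
K(D) = -15*D*(250 + D) (K(D) = (D + 250)*(D + D*(-16)) = (250 + D)*(D - 16*D) = (250 + D)*(-15*D) = -15*D*(250 + D))
K(182)/b = -15*182*(250 + 182)/4624 = -15*182*432*(1/4624) = -1179360*1/4624 = -73710/289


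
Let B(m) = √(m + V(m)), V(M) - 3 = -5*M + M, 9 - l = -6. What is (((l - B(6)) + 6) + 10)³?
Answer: (31 - I*√15)³ ≈ 28396.0 - 11108.0*I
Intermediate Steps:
l = 15 (l = 9 - 1*(-6) = 9 + 6 = 15)
V(M) = 3 - 4*M (V(M) = 3 + (-5*M + M) = 3 - 4*M)
B(m) = √(3 - 3*m) (B(m) = √(m + (3 - 4*m)) = √(3 - 3*m))
(((l - B(6)) + 6) + 10)³ = (((15 - √(3 - 3*6)) + 6) + 10)³ = (((15 - √(3 - 18)) + 6) + 10)³ = (((15 - √(-15)) + 6) + 10)³ = (((15 - I*√15) + 6) + 10)³ = ((21 - I*√15) + 10)³ = (31 - I*√15)³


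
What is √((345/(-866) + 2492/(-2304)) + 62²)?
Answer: √414967815889/10392 ≈ 61.988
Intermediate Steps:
√((345/(-866) + 2492/(-2304)) + 62²) = √((345*(-1/866) + 2492*(-1/2304)) + 3844) = √((-345/866 - 623/576) + 3844) = √(-369119/249408 + 3844) = √(958355233/249408) = √414967815889/10392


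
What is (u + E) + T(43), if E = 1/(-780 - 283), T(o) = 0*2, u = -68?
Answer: -72285/1063 ≈ -68.001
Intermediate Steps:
T(o) = 0
E = -1/1063 (E = 1/(-1063) = -1/1063 ≈ -0.00094073)
(u + E) + T(43) = (-68 - 1/1063) + 0 = -72285/1063 + 0 = -72285/1063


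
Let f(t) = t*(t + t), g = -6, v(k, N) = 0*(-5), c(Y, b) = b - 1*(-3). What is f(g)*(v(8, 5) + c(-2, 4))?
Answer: 504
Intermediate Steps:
c(Y, b) = 3 + b (c(Y, b) = b + 3 = 3 + b)
v(k, N) = 0
f(t) = 2*t**2 (f(t) = t*(2*t) = 2*t**2)
f(g)*(v(8, 5) + c(-2, 4)) = (2*(-6)**2)*(0 + (3 + 4)) = (2*36)*(0 + 7) = 72*7 = 504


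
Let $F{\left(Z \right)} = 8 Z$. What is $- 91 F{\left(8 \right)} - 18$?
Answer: $-5842$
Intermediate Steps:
$- 91 F{\left(8 \right)} - 18 = - 91 \cdot 8 \cdot 8 - 18 = \left(-91\right) 64 - 18 = -5824 - 18 = -5842$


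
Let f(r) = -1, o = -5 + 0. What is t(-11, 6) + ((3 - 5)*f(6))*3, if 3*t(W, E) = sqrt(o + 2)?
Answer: 6 + I*sqrt(3)/3 ≈ 6.0 + 0.57735*I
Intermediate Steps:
o = -5
t(W, E) = I*sqrt(3)/3 (t(W, E) = sqrt(-5 + 2)/3 = sqrt(-3)/3 = (I*sqrt(3))/3 = I*sqrt(3)/3)
t(-11, 6) + ((3 - 5)*f(6))*3 = I*sqrt(3)/3 + ((3 - 5)*(-1))*3 = I*sqrt(3)/3 - 2*(-1)*3 = I*sqrt(3)/3 + 2*3 = I*sqrt(3)/3 + 6 = 6 + I*sqrt(3)/3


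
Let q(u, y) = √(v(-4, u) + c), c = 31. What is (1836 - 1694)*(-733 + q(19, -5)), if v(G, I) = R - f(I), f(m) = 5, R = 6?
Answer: -104086 + 568*√2 ≈ -1.0328e+5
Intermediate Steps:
v(G, I) = 1 (v(G, I) = 6 - 1*5 = 6 - 5 = 1)
q(u, y) = 4*√2 (q(u, y) = √(1 + 31) = √32 = 4*√2)
(1836 - 1694)*(-733 + q(19, -5)) = (1836 - 1694)*(-733 + 4*√2) = 142*(-733 + 4*√2) = -104086 + 568*√2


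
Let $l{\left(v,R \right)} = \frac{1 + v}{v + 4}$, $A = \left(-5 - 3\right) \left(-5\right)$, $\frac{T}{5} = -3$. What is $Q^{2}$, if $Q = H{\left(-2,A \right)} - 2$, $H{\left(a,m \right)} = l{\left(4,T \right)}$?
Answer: $\frac{121}{64} \approx 1.8906$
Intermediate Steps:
$T = -15$ ($T = 5 \left(-3\right) = -15$)
$A = 40$ ($A = \left(-8\right) \left(-5\right) = 40$)
$l{\left(v,R \right)} = \frac{1 + v}{4 + v}$
$H{\left(a,m \right)} = \frac{5}{8}$ ($H{\left(a,m \right)} = \frac{1 + 4}{4 + 4} = \frac{1}{8} \cdot 5 = \frac{5}{8}$)
$Q = - \frac{11}{8}$ ($Q = \frac{5}{8} - 2 = - \frac{11}{8} \approx -1.375$)
$Q^{2} = \left(- \frac{11}{8}\right)^{2} = \frac{121}{64}$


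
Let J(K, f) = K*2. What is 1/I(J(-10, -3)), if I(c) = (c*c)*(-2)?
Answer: -1/800 ≈ -0.0012500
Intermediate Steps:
J(K, f) = 2*K
I(c) = -2*c² (I(c) = c²*(-2) = -2*c²)
1/I(J(-10, -3)) = 1/(-2*(2*(-10))²) = 1/(-2*(-20)²) = 1/(-2*400) = 1/(-800) = -1/800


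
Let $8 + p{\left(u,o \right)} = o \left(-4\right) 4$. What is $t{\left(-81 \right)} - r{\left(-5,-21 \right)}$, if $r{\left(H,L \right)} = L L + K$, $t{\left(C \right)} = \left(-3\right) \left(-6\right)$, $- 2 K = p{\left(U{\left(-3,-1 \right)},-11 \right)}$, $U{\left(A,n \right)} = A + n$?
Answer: $-339$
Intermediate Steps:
$p{\left(u,o \right)} = -8 - 16 o$ ($p{\left(u,o \right)} = -8 + o \left(-4\right) 4 = -8 + - 4 o 4 = -8 - 16 o$)
$K = -84$ ($K = - \frac{-8 - -176}{2} = - \frac{-8 + 176}{2} = \left(- \frac{1}{2}\right) 168 = -84$)
$t{\left(C \right)} = 18$
$r{\left(H,L \right)} = -84 + L^{2}$ ($r{\left(H,L \right)} = L L - 84 = L^{2} - 84 = -84 + L^{2}$)
$t{\left(-81 \right)} - r{\left(-5,-21 \right)} = 18 - \left(-84 + \left(-21\right)^{2}\right) = 18 - \left(-84 + 441\right) = 18 - 357 = -339$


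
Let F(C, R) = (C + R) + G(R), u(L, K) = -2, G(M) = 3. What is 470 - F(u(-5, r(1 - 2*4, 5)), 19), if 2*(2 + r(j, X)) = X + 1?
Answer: 450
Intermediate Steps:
r(j, X) = -3/2 + X/2 (r(j, X) = -2 + (X + 1)/2 = -2 + (1 + X)/2 = -2 + (1/2 + X/2) = -3/2 + X/2)
F(C, R) = 3 + C + R (F(C, R) = (C + R) + 3 = 3 + C + R)
470 - F(u(-5, r(1 - 2*4, 5)), 19) = 470 - (3 - 2 + 19) = 470 - 1*20 = 470 - 20 = 450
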